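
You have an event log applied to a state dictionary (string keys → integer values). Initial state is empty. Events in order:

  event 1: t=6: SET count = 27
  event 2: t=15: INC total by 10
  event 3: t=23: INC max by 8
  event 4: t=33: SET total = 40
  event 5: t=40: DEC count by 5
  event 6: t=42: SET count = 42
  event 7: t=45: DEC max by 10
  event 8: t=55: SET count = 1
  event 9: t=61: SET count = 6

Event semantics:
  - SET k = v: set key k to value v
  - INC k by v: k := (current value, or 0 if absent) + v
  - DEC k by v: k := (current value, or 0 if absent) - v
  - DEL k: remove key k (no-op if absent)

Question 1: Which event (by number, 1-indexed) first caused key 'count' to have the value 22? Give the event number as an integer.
Looking for first event where count becomes 22:
  event 1: count = 27
  event 2: count = 27
  event 3: count = 27
  event 4: count = 27
  event 5: count 27 -> 22  <-- first match

Answer: 5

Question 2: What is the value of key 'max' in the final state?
Answer: -2

Derivation:
Track key 'max' through all 9 events:
  event 1 (t=6: SET count = 27): max unchanged
  event 2 (t=15: INC total by 10): max unchanged
  event 3 (t=23: INC max by 8): max (absent) -> 8
  event 4 (t=33: SET total = 40): max unchanged
  event 5 (t=40: DEC count by 5): max unchanged
  event 6 (t=42: SET count = 42): max unchanged
  event 7 (t=45: DEC max by 10): max 8 -> -2
  event 8 (t=55: SET count = 1): max unchanged
  event 9 (t=61: SET count = 6): max unchanged
Final: max = -2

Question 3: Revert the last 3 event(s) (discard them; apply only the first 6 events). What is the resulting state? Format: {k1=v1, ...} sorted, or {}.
Answer: {count=42, max=8, total=40}

Derivation:
Keep first 6 events (discard last 3):
  after event 1 (t=6: SET count = 27): {count=27}
  after event 2 (t=15: INC total by 10): {count=27, total=10}
  after event 3 (t=23: INC max by 8): {count=27, max=8, total=10}
  after event 4 (t=33: SET total = 40): {count=27, max=8, total=40}
  after event 5 (t=40: DEC count by 5): {count=22, max=8, total=40}
  after event 6 (t=42: SET count = 42): {count=42, max=8, total=40}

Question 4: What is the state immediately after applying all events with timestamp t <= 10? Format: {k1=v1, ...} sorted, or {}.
Answer: {count=27}

Derivation:
Apply events with t <= 10 (1 events):
  after event 1 (t=6: SET count = 27): {count=27}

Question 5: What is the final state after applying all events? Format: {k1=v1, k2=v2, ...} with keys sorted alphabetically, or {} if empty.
  after event 1 (t=6: SET count = 27): {count=27}
  after event 2 (t=15: INC total by 10): {count=27, total=10}
  after event 3 (t=23: INC max by 8): {count=27, max=8, total=10}
  after event 4 (t=33: SET total = 40): {count=27, max=8, total=40}
  after event 5 (t=40: DEC count by 5): {count=22, max=8, total=40}
  after event 6 (t=42: SET count = 42): {count=42, max=8, total=40}
  after event 7 (t=45: DEC max by 10): {count=42, max=-2, total=40}
  after event 8 (t=55: SET count = 1): {count=1, max=-2, total=40}
  after event 9 (t=61: SET count = 6): {count=6, max=-2, total=40}

Answer: {count=6, max=-2, total=40}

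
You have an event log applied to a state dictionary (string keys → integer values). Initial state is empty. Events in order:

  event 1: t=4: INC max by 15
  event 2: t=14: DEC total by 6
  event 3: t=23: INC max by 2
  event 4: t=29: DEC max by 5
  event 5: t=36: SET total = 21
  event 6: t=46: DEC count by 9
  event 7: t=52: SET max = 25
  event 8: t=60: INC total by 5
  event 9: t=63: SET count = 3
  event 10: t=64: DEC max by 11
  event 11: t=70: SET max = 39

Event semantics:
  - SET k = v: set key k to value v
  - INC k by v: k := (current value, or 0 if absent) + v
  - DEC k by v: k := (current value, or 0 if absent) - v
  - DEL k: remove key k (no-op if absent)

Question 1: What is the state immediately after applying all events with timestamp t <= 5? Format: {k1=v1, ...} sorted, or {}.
Apply events with t <= 5 (1 events):
  after event 1 (t=4: INC max by 15): {max=15}

Answer: {max=15}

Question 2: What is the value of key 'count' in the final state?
Answer: 3

Derivation:
Track key 'count' through all 11 events:
  event 1 (t=4: INC max by 15): count unchanged
  event 2 (t=14: DEC total by 6): count unchanged
  event 3 (t=23: INC max by 2): count unchanged
  event 4 (t=29: DEC max by 5): count unchanged
  event 5 (t=36: SET total = 21): count unchanged
  event 6 (t=46: DEC count by 9): count (absent) -> -9
  event 7 (t=52: SET max = 25): count unchanged
  event 8 (t=60: INC total by 5): count unchanged
  event 9 (t=63: SET count = 3): count -9 -> 3
  event 10 (t=64: DEC max by 11): count unchanged
  event 11 (t=70: SET max = 39): count unchanged
Final: count = 3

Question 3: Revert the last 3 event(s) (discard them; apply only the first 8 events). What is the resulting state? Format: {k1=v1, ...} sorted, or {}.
Answer: {count=-9, max=25, total=26}

Derivation:
Keep first 8 events (discard last 3):
  after event 1 (t=4: INC max by 15): {max=15}
  after event 2 (t=14: DEC total by 6): {max=15, total=-6}
  after event 3 (t=23: INC max by 2): {max=17, total=-6}
  after event 4 (t=29: DEC max by 5): {max=12, total=-6}
  after event 5 (t=36: SET total = 21): {max=12, total=21}
  after event 6 (t=46: DEC count by 9): {count=-9, max=12, total=21}
  after event 7 (t=52: SET max = 25): {count=-9, max=25, total=21}
  after event 8 (t=60: INC total by 5): {count=-9, max=25, total=26}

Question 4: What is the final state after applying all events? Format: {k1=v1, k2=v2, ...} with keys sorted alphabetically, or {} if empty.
Answer: {count=3, max=39, total=26}

Derivation:
  after event 1 (t=4: INC max by 15): {max=15}
  after event 2 (t=14: DEC total by 6): {max=15, total=-6}
  after event 3 (t=23: INC max by 2): {max=17, total=-6}
  after event 4 (t=29: DEC max by 5): {max=12, total=-6}
  after event 5 (t=36: SET total = 21): {max=12, total=21}
  after event 6 (t=46: DEC count by 9): {count=-9, max=12, total=21}
  after event 7 (t=52: SET max = 25): {count=-9, max=25, total=21}
  after event 8 (t=60: INC total by 5): {count=-9, max=25, total=26}
  after event 9 (t=63: SET count = 3): {count=3, max=25, total=26}
  after event 10 (t=64: DEC max by 11): {count=3, max=14, total=26}
  after event 11 (t=70: SET max = 39): {count=3, max=39, total=26}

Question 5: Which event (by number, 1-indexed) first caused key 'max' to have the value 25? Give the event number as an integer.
Answer: 7

Derivation:
Looking for first event where max becomes 25:
  event 1: max = 15
  event 2: max = 15
  event 3: max = 17
  event 4: max = 12
  event 5: max = 12
  event 6: max = 12
  event 7: max 12 -> 25  <-- first match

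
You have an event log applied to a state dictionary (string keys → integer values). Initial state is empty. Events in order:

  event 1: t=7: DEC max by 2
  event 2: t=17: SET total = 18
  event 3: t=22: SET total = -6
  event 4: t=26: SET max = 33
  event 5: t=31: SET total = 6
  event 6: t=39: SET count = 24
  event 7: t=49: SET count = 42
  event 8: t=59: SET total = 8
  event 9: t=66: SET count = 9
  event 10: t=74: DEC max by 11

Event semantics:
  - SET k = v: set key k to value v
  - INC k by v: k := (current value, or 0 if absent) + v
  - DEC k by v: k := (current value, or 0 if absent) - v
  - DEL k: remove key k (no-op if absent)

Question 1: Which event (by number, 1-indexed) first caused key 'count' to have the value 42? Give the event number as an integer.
Answer: 7

Derivation:
Looking for first event where count becomes 42:
  event 6: count = 24
  event 7: count 24 -> 42  <-- first match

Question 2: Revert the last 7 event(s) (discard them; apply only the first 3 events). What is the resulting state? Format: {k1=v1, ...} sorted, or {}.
Answer: {max=-2, total=-6}

Derivation:
Keep first 3 events (discard last 7):
  after event 1 (t=7: DEC max by 2): {max=-2}
  after event 2 (t=17: SET total = 18): {max=-2, total=18}
  after event 3 (t=22: SET total = -6): {max=-2, total=-6}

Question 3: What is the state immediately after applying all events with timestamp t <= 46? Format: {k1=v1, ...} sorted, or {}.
Apply events with t <= 46 (6 events):
  after event 1 (t=7: DEC max by 2): {max=-2}
  after event 2 (t=17: SET total = 18): {max=-2, total=18}
  after event 3 (t=22: SET total = -6): {max=-2, total=-6}
  after event 4 (t=26: SET max = 33): {max=33, total=-6}
  after event 5 (t=31: SET total = 6): {max=33, total=6}
  after event 6 (t=39: SET count = 24): {count=24, max=33, total=6}

Answer: {count=24, max=33, total=6}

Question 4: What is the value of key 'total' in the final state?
Track key 'total' through all 10 events:
  event 1 (t=7: DEC max by 2): total unchanged
  event 2 (t=17: SET total = 18): total (absent) -> 18
  event 3 (t=22: SET total = -6): total 18 -> -6
  event 4 (t=26: SET max = 33): total unchanged
  event 5 (t=31: SET total = 6): total -6 -> 6
  event 6 (t=39: SET count = 24): total unchanged
  event 7 (t=49: SET count = 42): total unchanged
  event 8 (t=59: SET total = 8): total 6 -> 8
  event 9 (t=66: SET count = 9): total unchanged
  event 10 (t=74: DEC max by 11): total unchanged
Final: total = 8

Answer: 8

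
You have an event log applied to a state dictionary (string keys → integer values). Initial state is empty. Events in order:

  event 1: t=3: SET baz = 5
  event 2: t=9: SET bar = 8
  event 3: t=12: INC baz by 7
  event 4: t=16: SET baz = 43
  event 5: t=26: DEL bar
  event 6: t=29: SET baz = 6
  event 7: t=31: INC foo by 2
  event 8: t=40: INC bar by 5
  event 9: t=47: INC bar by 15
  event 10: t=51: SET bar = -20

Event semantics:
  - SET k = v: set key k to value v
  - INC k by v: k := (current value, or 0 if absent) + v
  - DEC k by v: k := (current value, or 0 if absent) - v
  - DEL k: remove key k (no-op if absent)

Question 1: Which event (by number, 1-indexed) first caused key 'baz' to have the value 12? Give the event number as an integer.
Looking for first event where baz becomes 12:
  event 1: baz = 5
  event 2: baz = 5
  event 3: baz 5 -> 12  <-- first match

Answer: 3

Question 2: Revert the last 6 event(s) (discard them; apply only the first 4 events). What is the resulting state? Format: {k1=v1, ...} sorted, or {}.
Answer: {bar=8, baz=43}

Derivation:
Keep first 4 events (discard last 6):
  after event 1 (t=3: SET baz = 5): {baz=5}
  after event 2 (t=9: SET bar = 8): {bar=8, baz=5}
  after event 3 (t=12: INC baz by 7): {bar=8, baz=12}
  after event 4 (t=16: SET baz = 43): {bar=8, baz=43}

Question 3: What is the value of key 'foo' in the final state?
Answer: 2

Derivation:
Track key 'foo' through all 10 events:
  event 1 (t=3: SET baz = 5): foo unchanged
  event 2 (t=9: SET bar = 8): foo unchanged
  event 3 (t=12: INC baz by 7): foo unchanged
  event 4 (t=16: SET baz = 43): foo unchanged
  event 5 (t=26: DEL bar): foo unchanged
  event 6 (t=29: SET baz = 6): foo unchanged
  event 7 (t=31: INC foo by 2): foo (absent) -> 2
  event 8 (t=40: INC bar by 5): foo unchanged
  event 9 (t=47: INC bar by 15): foo unchanged
  event 10 (t=51: SET bar = -20): foo unchanged
Final: foo = 2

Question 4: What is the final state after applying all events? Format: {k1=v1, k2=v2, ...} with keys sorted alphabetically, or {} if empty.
  after event 1 (t=3: SET baz = 5): {baz=5}
  after event 2 (t=9: SET bar = 8): {bar=8, baz=5}
  after event 3 (t=12: INC baz by 7): {bar=8, baz=12}
  after event 4 (t=16: SET baz = 43): {bar=8, baz=43}
  after event 5 (t=26: DEL bar): {baz=43}
  after event 6 (t=29: SET baz = 6): {baz=6}
  after event 7 (t=31: INC foo by 2): {baz=6, foo=2}
  after event 8 (t=40: INC bar by 5): {bar=5, baz=6, foo=2}
  after event 9 (t=47: INC bar by 15): {bar=20, baz=6, foo=2}
  after event 10 (t=51: SET bar = -20): {bar=-20, baz=6, foo=2}

Answer: {bar=-20, baz=6, foo=2}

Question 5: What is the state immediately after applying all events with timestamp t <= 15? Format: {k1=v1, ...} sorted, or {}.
Apply events with t <= 15 (3 events):
  after event 1 (t=3: SET baz = 5): {baz=5}
  after event 2 (t=9: SET bar = 8): {bar=8, baz=5}
  after event 3 (t=12: INC baz by 7): {bar=8, baz=12}

Answer: {bar=8, baz=12}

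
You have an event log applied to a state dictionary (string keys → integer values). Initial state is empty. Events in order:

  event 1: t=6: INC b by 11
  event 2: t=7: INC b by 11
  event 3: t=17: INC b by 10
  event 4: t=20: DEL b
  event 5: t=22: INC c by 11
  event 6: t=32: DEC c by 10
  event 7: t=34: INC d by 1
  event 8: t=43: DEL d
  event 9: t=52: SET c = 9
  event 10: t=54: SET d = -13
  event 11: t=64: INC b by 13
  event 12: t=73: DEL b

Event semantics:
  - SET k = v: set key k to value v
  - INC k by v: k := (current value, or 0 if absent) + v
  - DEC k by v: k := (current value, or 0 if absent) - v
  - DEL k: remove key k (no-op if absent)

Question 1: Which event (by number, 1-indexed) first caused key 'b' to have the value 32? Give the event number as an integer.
Looking for first event where b becomes 32:
  event 1: b = 11
  event 2: b = 22
  event 3: b 22 -> 32  <-- first match

Answer: 3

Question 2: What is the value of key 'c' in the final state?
Track key 'c' through all 12 events:
  event 1 (t=6: INC b by 11): c unchanged
  event 2 (t=7: INC b by 11): c unchanged
  event 3 (t=17: INC b by 10): c unchanged
  event 4 (t=20: DEL b): c unchanged
  event 5 (t=22: INC c by 11): c (absent) -> 11
  event 6 (t=32: DEC c by 10): c 11 -> 1
  event 7 (t=34: INC d by 1): c unchanged
  event 8 (t=43: DEL d): c unchanged
  event 9 (t=52: SET c = 9): c 1 -> 9
  event 10 (t=54: SET d = -13): c unchanged
  event 11 (t=64: INC b by 13): c unchanged
  event 12 (t=73: DEL b): c unchanged
Final: c = 9

Answer: 9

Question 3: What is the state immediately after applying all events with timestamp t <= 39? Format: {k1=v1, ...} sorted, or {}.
Answer: {c=1, d=1}

Derivation:
Apply events with t <= 39 (7 events):
  after event 1 (t=6: INC b by 11): {b=11}
  after event 2 (t=7: INC b by 11): {b=22}
  after event 3 (t=17: INC b by 10): {b=32}
  after event 4 (t=20: DEL b): {}
  after event 5 (t=22: INC c by 11): {c=11}
  after event 6 (t=32: DEC c by 10): {c=1}
  after event 7 (t=34: INC d by 1): {c=1, d=1}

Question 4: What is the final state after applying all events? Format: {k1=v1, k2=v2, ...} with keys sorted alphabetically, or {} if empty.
Answer: {c=9, d=-13}

Derivation:
  after event 1 (t=6: INC b by 11): {b=11}
  after event 2 (t=7: INC b by 11): {b=22}
  after event 3 (t=17: INC b by 10): {b=32}
  after event 4 (t=20: DEL b): {}
  after event 5 (t=22: INC c by 11): {c=11}
  after event 6 (t=32: DEC c by 10): {c=1}
  after event 7 (t=34: INC d by 1): {c=1, d=1}
  after event 8 (t=43: DEL d): {c=1}
  after event 9 (t=52: SET c = 9): {c=9}
  after event 10 (t=54: SET d = -13): {c=9, d=-13}
  after event 11 (t=64: INC b by 13): {b=13, c=9, d=-13}
  after event 12 (t=73: DEL b): {c=9, d=-13}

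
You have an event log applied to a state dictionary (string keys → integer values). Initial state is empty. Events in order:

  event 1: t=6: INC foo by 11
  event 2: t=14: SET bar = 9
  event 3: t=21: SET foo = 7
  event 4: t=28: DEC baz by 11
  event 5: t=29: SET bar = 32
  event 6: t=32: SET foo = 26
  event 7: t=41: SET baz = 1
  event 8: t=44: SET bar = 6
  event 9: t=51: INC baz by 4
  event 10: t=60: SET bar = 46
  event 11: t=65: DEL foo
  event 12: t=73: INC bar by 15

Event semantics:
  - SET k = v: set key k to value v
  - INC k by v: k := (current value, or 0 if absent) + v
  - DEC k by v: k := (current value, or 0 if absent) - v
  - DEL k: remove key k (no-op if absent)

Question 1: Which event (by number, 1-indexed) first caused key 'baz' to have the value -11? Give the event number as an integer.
Answer: 4

Derivation:
Looking for first event where baz becomes -11:
  event 4: baz (absent) -> -11  <-- first match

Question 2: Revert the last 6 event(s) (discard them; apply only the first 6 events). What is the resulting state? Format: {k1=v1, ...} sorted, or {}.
Keep first 6 events (discard last 6):
  after event 1 (t=6: INC foo by 11): {foo=11}
  after event 2 (t=14: SET bar = 9): {bar=9, foo=11}
  after event 3 (t=21: SET foo = 7): {bar=9, foo=7}
  after event 4 (t=28: DEC baz by 11): {bar=9, baz=-11, foo=7}
  after event 5 (t=29: SET bar = 32): {bar=32, baz=-11, foo=7}
  after event 6 (t=32: SET foo = 26): {bar=32, baz=-11, foo=26}

Answer: {bar=32, baz=-11, foo=26}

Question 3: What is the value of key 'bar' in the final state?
Answer: 61

Derivation:
Track key 'bar' through all 12 events:
  event 1 (t=6: INC foo by 11): bar unchanged
  event 2 (t=14: SET bar = 9): bar (absent) -> 9
  event 3 (t=21: SET foo = 7): bar unchanged
  event 4 (t=28: DEC baz by 11): bar unchanged
  event 5 (t=29: SET bar = 32): bar 9 -> 32
  event 6 (t=32: SET foo = 26): bar unchanged
  event 7 (t=41: SET baz = 1): bar unchanged
  event 8 (t=44: SET bar = 6): bar 32 -> 6
  event 9 (t=51: INC baz by 4): bar unchanged
  event 10 (t=60: SET bar = 46): bar 6 -> 46
  event 11 (t=65: DEL foo): bar unchanged
  event 12 (t=73: INC bar by 15): bar 46 -> 61
Final: bar = 61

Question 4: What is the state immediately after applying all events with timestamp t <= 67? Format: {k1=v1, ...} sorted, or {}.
Answer: {bar=46, baz=5}

Derivation:
Apply events with t <= 67 (11 events):
  after event 1 (t=6: INC foo by 11): {foo=11}
  after event 2 (t=14: SET bar = 9): {bar=9, foo=11}
  after event 3 (t=21: SET foo = 7): {bar=9, foo=7}
  after event 4 (t=28: DEC baz by 11): {bar=9, baz=-11, foo=7}
  after event 5 (t=29: SET bar = 32): {bar=32, baz=-11, foo=7}
  after event 6 (t=32: SET foo = 26): {bar=32, baz=-11, foo=26}
  after event 7 (t=41: SET baz = 1): {bar=32, baz=1, foo=26}
  after event 8 (t=44: SET bar = 6): {bar=6, baz=1, foo=26}
  after event 9 (t=51: INC baz by 4): {bar=6, baz=5, foo=26}
  after event 10 (t=60: SET bar = 46): {bar=46, baz=5, foo=26}
  after event 11 (t=65: DEL foo): {bar=46, baz=5}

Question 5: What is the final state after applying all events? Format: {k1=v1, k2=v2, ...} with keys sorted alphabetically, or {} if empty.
Answer: {bar=61, baz=5}

Derivation:
  after event 1 (t=6: INC foo by 11): {foo=11}
  after event 2 (t=14: SET bar = 9): {bar=9, foo=11}
  after event 3 (t=21: SET foo = 7): {bar=9, foo=7}
  after event 4 (t=28: DEC baz by 11): {bar=9, baz=-11, foo=7}
  after event 5 (t=29: SET bar = 32): {bar=32, baz=-11, foo=7}
  after event 6 (t=32: SET foo = 26): {bar=32, baz=-11, foo=26}
  after event 7 (t=41: SET baz = 1): {bar=32, baz=1, foo=26}
  after event 8 (t=44: SET bar = 6): {bar=6, baz=1, foo=26}
  after event 9 (t=51: INC baz by 4): {bar=6, baz=5, foo=26}
  after event 10 (t=60: SET bar = 46): {bar=46, baz=5, foo=26}
  after event 11 (t=65: DEL foo): {bar=46, baz=5}
  after event 12 (t=73: INC bar by 15): {bar=61, baz=5}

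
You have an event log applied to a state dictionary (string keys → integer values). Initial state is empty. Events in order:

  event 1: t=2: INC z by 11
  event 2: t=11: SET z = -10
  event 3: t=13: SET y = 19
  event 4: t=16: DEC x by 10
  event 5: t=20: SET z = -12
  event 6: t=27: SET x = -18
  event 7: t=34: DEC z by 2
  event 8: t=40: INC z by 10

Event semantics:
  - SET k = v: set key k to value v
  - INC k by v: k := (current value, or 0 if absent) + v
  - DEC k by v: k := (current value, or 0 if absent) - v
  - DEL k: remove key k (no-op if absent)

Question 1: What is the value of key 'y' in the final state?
Track key 'y' through all 8 events:
  event 1 (t=2: INC z by 11): y unchanged
  event 2 (t=11: SET z = -10): y unchanged
  event 3 (t=13: SET y = 19): y (absent) -> 19
  event 4 (t=16: DEC x by 10): y unchanged
  event 5 (t=20: SET z = -12): y unchanged
  event 6 (t=27: SET x = -18): y unchanged
  event 7 (t=34: DEC z by 2): y unchanged
  event 8 (t=40: INC z by 10): y unchanged
Final: y = 19

Answer: 19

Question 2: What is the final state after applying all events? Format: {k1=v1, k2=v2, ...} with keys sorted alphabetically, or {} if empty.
Answer: {x=-18, y=19, z=-4}

Derivation:
  after event 1 (t=2: INC z by 11): {z=11}
  after event 2 (t=11: SET z = -10): {z=-10}
  after event 3 (t=13: SET y = 19): {y=19, z=-10}
  after event 4 (t=16: DEC x by 10): {x=-10, y=19, z=-10}
  after event 5 (t=20: SET z = -12): {x=-10, y=19, z=-12}
  after event 6 (t=27: SET x = -18): {x=-18, y=19, z=-12}
  after event 7 (t=34: DEC z by 2): {x=-18, y=19, z=-14}
  after event 8 (t=40: INC z by 10): {x=-18, y=19, z=-4}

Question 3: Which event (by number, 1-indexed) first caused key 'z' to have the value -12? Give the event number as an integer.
Answer: 5

Derivation:
Looking for first event where z becomes -12:
  event 1: z = 11
  event 2: z = -10
  event 3: z = -10
  event 4: z = -10
  event 5: z -10 -> -12  <-- first match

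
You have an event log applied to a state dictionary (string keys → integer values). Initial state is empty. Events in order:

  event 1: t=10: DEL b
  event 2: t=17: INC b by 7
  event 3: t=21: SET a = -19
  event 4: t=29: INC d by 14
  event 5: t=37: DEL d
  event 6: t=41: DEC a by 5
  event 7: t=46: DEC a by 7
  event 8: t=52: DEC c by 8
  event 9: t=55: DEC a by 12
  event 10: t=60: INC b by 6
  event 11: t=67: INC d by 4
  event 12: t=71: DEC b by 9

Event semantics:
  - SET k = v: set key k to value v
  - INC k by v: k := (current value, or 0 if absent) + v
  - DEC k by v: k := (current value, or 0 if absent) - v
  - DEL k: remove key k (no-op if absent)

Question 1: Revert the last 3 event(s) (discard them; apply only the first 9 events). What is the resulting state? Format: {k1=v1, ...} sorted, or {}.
Keep first 9 events (discard last 3):
  after event 1 (t=10: DEL b): {}
  after event 2 (t=17: INC b by 7): {b=7}
  after event 3 (t=21: SET a = -19): {a=-19, b=7}
  after event 4 (t=29: INC d by 14): {a=-19, b=7, d=14}
  after event 5 (t=37: DEL d): {a=-19, b=7}
  after event 6 (t=41: DEC a by 5): {a=-24, b=7}
  after event 7 (t=46: DEC a by 7): {a=-31, b=7}
  after event 8 (t=52: DEC c by 8): {a=-31, b=7, c=-8}
  after event 9 (t=55: DEC a by 12): {a=-43, b=7, c=-8}

Answer: {a=-43, b=7, c=-8}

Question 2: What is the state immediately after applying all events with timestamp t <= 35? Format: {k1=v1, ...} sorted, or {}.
Answer: {a=-19, b=7, d=14}

Derivation:
Apply events with t <= 35 (4 events):
  after event 1 (t=10: DEL b): {}
  after event 2 (t=17: INC b by 7): {b=7}
  after event 3 (t=21: SET a = -19): {a=-19, b=7}
  after event 4 (t=29: INC d by 14): {a=-19, b=7, d=14}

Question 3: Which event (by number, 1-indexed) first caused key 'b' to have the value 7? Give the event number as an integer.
Looking for first event where b becomes 7:
  event 2: b (absent) -> 7  <-- first match

Answer: 2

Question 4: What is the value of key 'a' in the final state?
Track key 'a' through all 12 events:
  event 1 (t=10: DEL b): a unchanged
  event 2 (t=17: INC b by 7): a unchanged
  event 3 (t=21: SET a = -19): a (absent) -> -19
  event 4 (t=29: INC d by 14): a unchanged
  event 5 (t=37: DEL d): a unchanged
  event 6 (t=41: DEC a by 5): a -19 -> -24
  event 7 (t=46: DEC a by 7): a -24 -> -31
  event 8 (t=52: DEC c by 8): a unchanged
  event 9 (t=55: DEC a by 12): a -31 -> -43
  event 10 (t=60: INC b by 6): a unchanged
  event 11 (t=67: INC d by 4): a unchanged
  event 12 (t=71: DEC b by 9): a unchanged
Final: a = -43

Answer: -43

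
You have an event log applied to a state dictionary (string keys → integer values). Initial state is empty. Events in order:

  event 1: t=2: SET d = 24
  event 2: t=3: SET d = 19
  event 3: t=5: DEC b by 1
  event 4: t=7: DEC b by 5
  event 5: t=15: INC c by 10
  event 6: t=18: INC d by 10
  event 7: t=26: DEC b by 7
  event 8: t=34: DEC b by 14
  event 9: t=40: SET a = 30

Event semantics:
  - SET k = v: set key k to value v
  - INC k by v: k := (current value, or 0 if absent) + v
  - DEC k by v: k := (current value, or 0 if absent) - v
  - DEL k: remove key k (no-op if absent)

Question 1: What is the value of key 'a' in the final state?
Answer: 30

Derivation:
Track key 'a' through all 9 events:
  event 1 (t=2: SET d = 24): a unchanged
  event 2 (t=3: SET d = 19): a unchanged
  event 3 (t=5: DEC b by 1): a unchanged
  event 4 (t=7: DEC b by 5): a unchanged
  event 5 (t=15: INC c by 10): a unchanged
  event 6 (t=18: INC d by 10): a unchanged
  event 7 (t=26: DEC b by 7): a unchanged
  event 8 (t=34: DEC b by 14): a unchanged
  event 9 (t=40: SET a = 30): a (absent) -> 30
Final: a = 30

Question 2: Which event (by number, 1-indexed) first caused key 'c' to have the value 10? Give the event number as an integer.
Looking for first event where c becomes 10:
  event 5: c (absent) -> 10  <-- first match

Answer: 5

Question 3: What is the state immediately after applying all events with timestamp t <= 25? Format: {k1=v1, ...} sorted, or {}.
Apply events with t <= 25 (6 events):
  after event 1 (t=2: SET d = 24): {d=24}
  after event 2 (t=3: SET d = 19): {d=19}
  after event 3 (t=5: DEC b by 1): {b=-1, d=19}
  after event 4 (t=7: DEC b by 5): {b=-6, d=19}
  after event 5 (t=15: INC c by 10): {b=-6, c=10, d=19}
  after event 6 (t=18: INC d by 10): {b=-6, c=10, d=29}

Answer: {b=-6, c=10, d=29}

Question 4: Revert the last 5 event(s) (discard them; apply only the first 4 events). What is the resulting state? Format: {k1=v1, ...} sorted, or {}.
Keep first 4 events (discard last 5):
  after event 1 (t=2: SET d = 24): {d=24}
  after event 2 (t=3: SET d = 19): {d=19}
  after event 3 (t=5: DEC b by 1): {b=-1, d=19}
  after event 4 (t=7: DEC b by 5): {b=-6, d=19}

Answer: {b=-6, d=19}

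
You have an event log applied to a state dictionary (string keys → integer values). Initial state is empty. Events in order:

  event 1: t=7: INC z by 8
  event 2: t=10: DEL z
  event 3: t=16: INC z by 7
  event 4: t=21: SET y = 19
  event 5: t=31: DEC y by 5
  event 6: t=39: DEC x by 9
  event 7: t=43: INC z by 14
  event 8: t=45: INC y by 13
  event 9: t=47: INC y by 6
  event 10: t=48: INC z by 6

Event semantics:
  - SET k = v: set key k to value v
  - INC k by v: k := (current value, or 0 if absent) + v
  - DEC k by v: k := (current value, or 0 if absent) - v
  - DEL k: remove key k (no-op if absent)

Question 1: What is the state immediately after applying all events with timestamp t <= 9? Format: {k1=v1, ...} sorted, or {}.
Apply events with t <= 9 (1 events):
  after event 1 (t=7: INC z by 8): {z=8}

Answer: {z=8}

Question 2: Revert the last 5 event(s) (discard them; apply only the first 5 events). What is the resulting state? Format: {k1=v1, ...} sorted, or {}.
Answer: {y=14, z=7}

Derivation:
Keep first 5 events (discard last 5):
  after event 1 (t=7: INC z by 8): {z=8}
  after event 2 (t=10: DEL z): {}
  after event 3 (t=16: INC z by 7): {z=7}
  after event 4 (t=21: SET y = 19): {y=19, z=7}
  after event 5 (t=31: DEC y by 5): {y=14, z=7}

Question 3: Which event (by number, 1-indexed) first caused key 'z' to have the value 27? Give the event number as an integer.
Looking for first event where z becomes 27:
  event 1: z = 8
  event 2: z = (absent)
  event 3: z = 7
  event 4: z = 7
  event 5: z = 7
  event 6: z = 7
  event 7: z = 21
  event 8: z = 21
  event 9: z = 21
  event 10: z 21 -> 27  <-- first match

Answer: 10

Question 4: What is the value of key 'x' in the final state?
Answer: -9

Derivation:
Track key 'x' through all 10 events:
  event 1 (t=7: INC z by 8): x unchanged
  event 2 (t=10: DEL z): x unchanged
  event 3 (t=16: INC z by 7): x unchanged
  event 4 (t=21: SET y = 19): x unchanged
  event 5 (t=31: DEC y by 5): x unchanged
  event 6 (t=39: DEC x by 9): x (absent) -> -9
  event 7 (t=43: INC z by 14): x unchanged
  event 8 (t=45: INC y by 13): x unchanged
  event 9 (t=47: INC y by 6): x unchanged
  event 10 (t=48: INC z by 6): x unchanged
Final: x = -9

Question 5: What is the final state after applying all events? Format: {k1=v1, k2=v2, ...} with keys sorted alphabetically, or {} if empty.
Answer: {x=-9, y=33, z=27}

Derivation:
  after event 1 (t=7: INC z by 8): {z=8}
  after event 2 (t=10: DEL z): {}
  after event 3 (t=16: INC z by 7): {z=7}
  after event 4 (t=21: SET y = 19): {y=19, z=7}
  after event 5 (t=31: DEC y by 5): {y=14, z=7}
  after event 6 (t=39: DEC x by 9): {x=-9, y=14, z=7}
  after event 7 (t=43: INC z by 14): {x=-9, y=14, z=21}
  after event 8 (t=45: INC y by 13): {x=-9, y=27, z=21}
  after event 9 (t=47: INC y by 6): {x=-9, y=33, z=21}
  after event 10 (t=48: INC z by 6): {x=-9, y=33, z=27}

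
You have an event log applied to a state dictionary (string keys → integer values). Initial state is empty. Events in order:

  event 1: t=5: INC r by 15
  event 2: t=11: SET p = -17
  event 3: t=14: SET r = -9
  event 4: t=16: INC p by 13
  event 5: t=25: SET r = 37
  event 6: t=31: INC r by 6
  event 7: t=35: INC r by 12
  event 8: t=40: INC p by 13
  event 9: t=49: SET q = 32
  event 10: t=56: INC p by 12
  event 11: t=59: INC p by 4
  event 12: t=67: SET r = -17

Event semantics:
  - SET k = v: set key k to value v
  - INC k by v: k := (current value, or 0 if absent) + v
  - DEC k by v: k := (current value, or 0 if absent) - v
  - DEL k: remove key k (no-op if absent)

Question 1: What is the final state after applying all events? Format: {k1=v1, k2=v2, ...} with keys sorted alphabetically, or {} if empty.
Answer: {p=25, q=32, r=-17}

Derivation:
  after event 1 (t=5: INC r by 15): {r=15}
  after event 2 (t=11: SET p = -17): {p=-17, r=15}
  after event 3 (t=14: SET r = -9): {p=-17, r=-9}
  after event 4 (t=16: INC p by 13): {p=-4, r=-9}
  after event 5 (t=25: SET r = 37): {p=-4, r=37}
  after event 6 (t=31: INC r by 6): {p=-4, r=43}
  after event 7 (t=35: INC r by 12): {p=-4, r=55}
  after event 8 (t=40: INC p by 13): {p=9, r=55}
  after event 9 (t=49: SET q = 32): {p=9, q=32, r=55}
  after event 10 (t=56: INC p by 12): {p=21, q=32, r=55}
  after event 11 (t=59: INC p by 4): {p=25, q=32, r=55}
  after event 12 (t=67: SET r = -17): {p=25, q=32, r=-17}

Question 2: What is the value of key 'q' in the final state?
Answer: 32

Derivation:
Track key 'q' through all 12 events:
  event 1 (t=5: INC r by 15): q unchanged
  event 2 (t=11: SET p = -17): q unchanged
  event 3 (t=14: SET r = -9): q unchanged
  event 4 (t=16: INC p by 13): q unchanged
  event 5 (t=25: SET r = 37): q unchanged
  event 6 (t=31: INC r by 6): q unchanged
  event 7 (t=35: INC r by 12): q unchanged
  event 8 (t=40: INC p by 13): q unchanged
  event 9 (t=49: SET q = 32): q (absent) -> 32
  event 10 (t=56: INC p by 12): q unchanged
  event 11 (t=59: INC p by 4): q unchanged
  event 12 (t=67: SET r = -17): q unchanged
Final: q = 32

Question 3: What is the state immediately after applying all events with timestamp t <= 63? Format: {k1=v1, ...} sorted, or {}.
Answer: {p=25, q=32, r=55}

Derivation:
Apply events with t <= 63 (11 events):
  after event 1 (t=5: INC r by 15): {r=15}
  after event 2 (t=11: SET p = -17): {p=-17, r=15}
  after event 3 (t=14: SET r = -9): {p=-17, r=-9}
  after event 4 (t=16: INC p by 13): {p=-4, r=-9}
  after event 5 (t=25: SET r = 37): {p=-4, r=37}
  after event 6 (t=31: INC r by 6): {p=-4, r=43}
  after event 7 (t=35: INC r by 12): {p=-4, r=55}
  after event 8 (t=40: INC p by 13): {p=9, r=55}
  after event 9 (t=49: SET q = 32): {p=9, q=32, r=55}
  after event 10 (t=56: INC p by 12): {p=21, q=32, r=55}
  after event 11 (t=59: INC p by 4): {p=25, q=32, r=55}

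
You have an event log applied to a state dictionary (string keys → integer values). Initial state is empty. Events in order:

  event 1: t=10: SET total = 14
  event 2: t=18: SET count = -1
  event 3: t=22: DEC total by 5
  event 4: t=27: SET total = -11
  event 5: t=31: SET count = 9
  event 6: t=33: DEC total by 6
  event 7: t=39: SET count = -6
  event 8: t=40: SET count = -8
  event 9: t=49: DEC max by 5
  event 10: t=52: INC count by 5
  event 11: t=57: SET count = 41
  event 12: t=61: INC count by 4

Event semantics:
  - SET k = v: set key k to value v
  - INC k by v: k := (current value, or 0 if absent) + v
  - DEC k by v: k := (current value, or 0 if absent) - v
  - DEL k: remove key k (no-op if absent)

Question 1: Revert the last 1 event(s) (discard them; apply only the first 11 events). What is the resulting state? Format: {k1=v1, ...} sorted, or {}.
Keep first 11 events (discard last 1):
  after event 1 (t=10: SET total = 14): {total=14}
  after event 2 (t=18: SET count = -1): {count=-1, total=14}
  after event 3 (t=22: DEC total by 5): {count=-1, total=9}
  after event 4 (t=27: SET total = -11): {count=-1, total=-11}
  after event 5 (t=31: SET count = 9): {count=9, total=-11}
  after event 6 (t=33: DEC total by 6): {count=9, total=-17}
  after event 7 (t=39: SET count = -6): {count=-6, total=-17}
  after event 8 (t=40: SET count = -8): {count=-8, total=-17}
  after event 9 (t=49: DEC max by 5): {count=-8, max=-5, total=-17}
  after event 10 (t=52: INC count by 5): {count=-3, max=-5, total=-17}
  after event 11 (t=57: SET count = 41): {count=41, max=-5, total=-17}

Answer: {count=41, max=-5, total=-17}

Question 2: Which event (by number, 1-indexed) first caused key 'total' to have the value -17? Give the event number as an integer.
Answer: 6

Derivation:
Looking for first event where total becomes -17:
  event 1: total = 14
  event 2: total = 14
  event 3: total = 9
  event 4: total = -11
  event 5: total = -11
  event 6: total -11 -> -17  <-- first match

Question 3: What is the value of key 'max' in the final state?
Track key 'max' through all 12 events:
  event 1 (t=10: SET total = 14): max unchanged
  event 2 (t=18: SET count = -1): max unchanged
  event 3 (t=22: DEC total by 5): max unchanged
  event 4 (t=27: SET total = -11): max unchanged
  event 5 (t=31: SET count = 9): max unchanged
  event 6 (t=33: DEC total by 6): max unchanged
  event 7 (t=39: SET count = -6): max unchanged
  event 8 (t=40: SET count = -8): max unchanged
  event 9 (t=49: DEC max by 5): max (absent) -> -5
  event 10 (t=52: INC count by 5): max unchanged
  event 11 (t=57: SET count = 41): max unchanged
  event 12 (t=61: INC count by 4): max unchanged
Final: max = -5

Answer: -5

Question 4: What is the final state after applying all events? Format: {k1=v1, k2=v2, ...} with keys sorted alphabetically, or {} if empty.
Answer: {count=45, max=-5, total=-17}

Derivation:
  after event 1 (t=10: SET total = 14): {total=14}
  after event 2 (t=18: SET count = -1): {count=-1, total=14}
  after event 3 (t=22: DEC total by 5): {count=-1, total=9}
  after event 4 (t=27: SET total = -11): {count=-1, total=-11}
  after event 5 (t=31: SET count = 9): {count=9, total=-11}
  after event 6 (t=33: DEC total by 6): {count=9, total=-17}
  after event 7 (t=39: SET count = -6): {count=-6, total=-17}
  after event 8 (t=40: SET count = -8): {count=-8, total=-17}
  after event 9 (t=49: DEC max by 5): {count=-8, max=-5, total=-17}
  after event 10 (t=52: INC count by 5): {count=-3, max=-5, total=-17}
  after event 11 (t=57: SET count = 41): {count=41, max=-5, total=-17}
  after event 12 (t=61: INC count by 4): {count=45, max=-5, total=-17}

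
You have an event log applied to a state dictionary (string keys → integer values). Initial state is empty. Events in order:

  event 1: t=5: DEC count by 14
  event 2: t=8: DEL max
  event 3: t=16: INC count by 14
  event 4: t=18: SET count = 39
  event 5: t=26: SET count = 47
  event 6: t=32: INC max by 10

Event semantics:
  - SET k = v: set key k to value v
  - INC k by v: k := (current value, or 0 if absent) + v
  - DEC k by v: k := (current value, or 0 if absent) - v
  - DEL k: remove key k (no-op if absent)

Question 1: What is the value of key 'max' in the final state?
Answer: 10

Derivation:
Track key 'max' through all 6 events:
  event 1 (t=5: DEC count by 14): max unchanged
  event 2 (t=8: DEL max): max (absent) -> (absent)
  event 3 (t=16: INC count by 14): max unchanged
  event 4 (t=18: SET count = 39): max unchanged
  event 5 (t=26: SET count = 47): max unchanged
  event 6 (t=32: INC max by 10): max (absent) -> 10
Final: max = 10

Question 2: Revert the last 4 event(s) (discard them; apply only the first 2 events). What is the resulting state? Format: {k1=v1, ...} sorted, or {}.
Keep first 2 events (discard last 4):
  after event 1 (t=5: DEC count by 14): {count=-14}
  after event 2 (t=8: DEL max): {count=-14}

Answer: {count=-14}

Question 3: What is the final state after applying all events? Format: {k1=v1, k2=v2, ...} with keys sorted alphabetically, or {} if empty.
  after event 1 (t=5: DEC count by 14): {count=-14}
  after event 2 (t=8: DEL max): {count=-14}
  after event 3 (t=16: INC count by 14): {count=0}
  after event 4 (t=18: SET count = 39): {count=39}
  after event 5 (t=26: SET count = 47): {count=47}
  after event 6 (t=32: INC max by 10): {count=47, max=10}

Answer: {count=47, max=10}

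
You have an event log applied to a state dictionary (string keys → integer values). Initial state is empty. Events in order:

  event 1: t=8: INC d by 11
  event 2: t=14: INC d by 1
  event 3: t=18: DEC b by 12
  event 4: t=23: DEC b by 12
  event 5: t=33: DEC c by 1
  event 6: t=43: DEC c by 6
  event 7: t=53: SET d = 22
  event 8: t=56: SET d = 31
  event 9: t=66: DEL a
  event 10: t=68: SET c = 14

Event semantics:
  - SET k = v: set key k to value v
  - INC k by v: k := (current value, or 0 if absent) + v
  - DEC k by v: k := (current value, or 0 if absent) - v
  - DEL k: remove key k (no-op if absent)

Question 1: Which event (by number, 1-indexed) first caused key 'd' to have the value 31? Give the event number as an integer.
Answer: 8

Derivation:
Looking for first event where d becomes 31:
  event 1: d = 11
  event 2: d = 12
  event 3: d = 12
  event 4: d = 12
  event 5: d = 12
  event 6: d = 12
  event 7: d = 22
  event 8: d 22 -> 31  <-- first match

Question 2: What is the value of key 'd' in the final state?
Answer: 31

Derivation:
Track key 'd' through all 10 events:
  event 1 (t=8: INC d by 11): d (absent) -> 11
  event 2 (t=14: INC d by 1): d 11 -> 12
  event 3 (t=18: DEC b by 12): d unchanged
  event 4 (t=23: DEC b by 12): d unchanged
  event 5 (t=33: DEC c by 1): d unchanged
  event 6 (t=43: DEC c by 6): d unchanged
  event 7 (t=53: SET d = 22): d 12 -> 22
  event 8 (t=56: SET d = 31): d 22 -> 31
  event 9 (t=66: DEL a): d unchanged
  event 10 (t=68: SET c = 14): d unchanged
Final: d = 31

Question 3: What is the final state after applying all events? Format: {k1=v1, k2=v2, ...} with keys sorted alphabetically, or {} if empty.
Answer: {b=-24, c=14, d=31}

Derivation:
  after event 1 (t=8: INC d by 11): {d=11}
  after event 2 (t=14: INC d by 1): {d=12}
  after event 3 (t=18: DEC b by 12): {b=-12, d=12}
  after event 4 (t=23: DEC b by 12): {b=-24, d=12}
  after event 5 (t=33: DEC c by 1): {b=-24, c=-1, d=12}
  after event 6 (t=43: DEC c by 6): {b=-24, c=-7, d=12}
  after event 7 (t=53: SET d = 22): {b=-24, c=-7, d=22}
  after event 8 (t=56: SET d = 31): {b=-24, c=-7, d=31}
  after event 9 (t=66: DEL a): {b=-24, c=-7, d=31}
  after event 10 (t=68: SET c = 14): {b=-24, c=14, d=31}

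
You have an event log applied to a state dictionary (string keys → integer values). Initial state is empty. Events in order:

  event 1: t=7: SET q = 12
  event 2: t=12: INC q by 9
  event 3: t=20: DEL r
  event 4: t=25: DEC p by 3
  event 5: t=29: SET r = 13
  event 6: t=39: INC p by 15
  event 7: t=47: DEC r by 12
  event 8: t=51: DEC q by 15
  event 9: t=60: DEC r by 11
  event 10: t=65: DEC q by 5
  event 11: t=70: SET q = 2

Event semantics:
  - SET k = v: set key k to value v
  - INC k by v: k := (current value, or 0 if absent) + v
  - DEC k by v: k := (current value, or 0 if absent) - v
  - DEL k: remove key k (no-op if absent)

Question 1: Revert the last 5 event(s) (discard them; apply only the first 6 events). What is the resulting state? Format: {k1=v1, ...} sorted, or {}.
Keep first 6 events (discard last 5):
  after event 1 (t=7: SET q = 12): {q=12}
  after event 2 (t=12: INC q by 9): {q=21}
  after event 3 (t=20: DEL r): {q=21}
  after event 4 (t=25: DEC p by 3): {p=-3, q=21}
  after event 5 (t=29: SET r = 13): {p=-3, q=21, r=13}
  after event 6 (t=39: INC p by 15): {p=12, q=21, r=13}

Answer: {p=12, q=21, r=13}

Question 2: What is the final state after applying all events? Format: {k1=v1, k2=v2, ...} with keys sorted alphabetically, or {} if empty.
  after event 1 (t=7: SET q = 12): {q=12}
  after event 2 (t=12: INC q by 9): {q=21}
  after event 3 (t=20: DEL r): {q=21}
  after event 4 (t=25: DEC p by 3): {p=-3, q=21}
  after event 5 (t=29: SET r = 13): {p=-3, q=21, r=13}
  after event 6 (t=39: INC p by 15): {p=12, q=21, r=13}
  after event 7 (t=47: DEC r by 12): {p=12, q=21, r=1}
  after event 8 (t=51: DEC q by 15): {p=12, q=6, r=1}
  after event 9 (t=60: DEC r by 11): {p=12, q=6, r=-10}
  after event 10 (t=65: DEC q by 5): {p=12, q=1, r=-10}
  after event 11 (t=70: SET q = 2): {p=12, q=2, r=-10}

Answer: {p=12, q=2, r=-10}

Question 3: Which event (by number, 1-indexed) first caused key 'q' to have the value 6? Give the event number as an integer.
Looking for first event where q becomes 6:
  event 1: q = 12
  event 2: q = 21
  event 3: q = 21
  event 4: q = 21
  event 5: q = 21
  event 6: q = 21
  event 7: q = 21
  event 8: q 21 -> 6  <-- first match

Answer: 8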